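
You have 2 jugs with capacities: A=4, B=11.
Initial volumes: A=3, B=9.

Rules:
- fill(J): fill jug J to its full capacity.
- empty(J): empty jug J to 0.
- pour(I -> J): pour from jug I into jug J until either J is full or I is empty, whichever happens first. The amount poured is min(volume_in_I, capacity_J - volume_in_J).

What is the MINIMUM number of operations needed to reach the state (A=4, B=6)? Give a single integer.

Answer: 4

Derivation:
BFS from (A=3, B=9). One shortest path:
  1. fill(B) -> (A=3 B=11)
  2. pour(B -> A) -> (A=4 B=10)
  3. empty(A) -> (A=0 B=10)
  4. pour(B -> A) -> (A=4 B=6)
Reached target in 4 moves.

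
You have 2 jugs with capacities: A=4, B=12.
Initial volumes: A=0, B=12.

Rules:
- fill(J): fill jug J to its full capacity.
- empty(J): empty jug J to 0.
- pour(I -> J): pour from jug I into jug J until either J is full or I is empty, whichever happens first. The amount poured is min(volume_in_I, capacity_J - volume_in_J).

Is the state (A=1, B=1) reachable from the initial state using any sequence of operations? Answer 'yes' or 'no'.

Answer: no

Derivation:
BFS explored all 8 reachable states.
Reachable set includes: (0,0), (0,4), (0,8), (0,12), (4,0), (4,4), (4,8), (4,12)
Target (A=1, B=1) not in reachable set → no.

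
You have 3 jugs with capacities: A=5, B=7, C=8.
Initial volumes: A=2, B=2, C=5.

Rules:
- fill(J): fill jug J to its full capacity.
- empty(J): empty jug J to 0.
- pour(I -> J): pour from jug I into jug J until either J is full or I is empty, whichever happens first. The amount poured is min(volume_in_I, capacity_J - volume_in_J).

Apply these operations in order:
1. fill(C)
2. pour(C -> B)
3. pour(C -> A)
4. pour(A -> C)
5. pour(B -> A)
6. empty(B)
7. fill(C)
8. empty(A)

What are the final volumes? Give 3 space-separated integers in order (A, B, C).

Step 1: fill(C) -> (A=2 B=2 C=8)
Step 2: pour(C -> B) -> (A=2 B=7 C=3)
Step 3: pour(C -> A) -> (A=5 B=7 C=0)
Step 4: pour(A -> C) -> (A=0 B=7 C=5)
Step 5: pour(B -> A) -> (A=5 B=2 C=5)
Step 6: empty(B) -> (A=5 B=0 C=5)
Step 7: fill(C) -> (A=5 B=0 C=8)
Step 8: empty(A) -> (A=0 B=0 C=8)

Answer: 0 0 8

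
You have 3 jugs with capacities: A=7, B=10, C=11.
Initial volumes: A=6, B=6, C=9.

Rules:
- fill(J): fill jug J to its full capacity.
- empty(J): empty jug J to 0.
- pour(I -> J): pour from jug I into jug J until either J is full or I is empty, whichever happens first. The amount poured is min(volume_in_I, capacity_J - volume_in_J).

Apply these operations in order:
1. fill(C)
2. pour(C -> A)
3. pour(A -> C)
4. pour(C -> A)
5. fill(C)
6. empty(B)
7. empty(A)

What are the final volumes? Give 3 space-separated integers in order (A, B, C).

Step 1: fill(C) -> (A=6 B=6 C=11)
Step 2: pour(C -> A) -> (A=7 B=6 C=10)
Step 3: pour(A -> C) -> (A=6 B=6 C=11)
Step 4: pour(C -> A) -> (A=7 B=6 C=10)
Step 5: fill(C) -> (A=7 B=6 C=11)
Step 6: empty(B) -> (A=7 B=0 C=11)
Step 7: empty(A) -> (A=0 B=0 C=11)

Answer: 0 0 11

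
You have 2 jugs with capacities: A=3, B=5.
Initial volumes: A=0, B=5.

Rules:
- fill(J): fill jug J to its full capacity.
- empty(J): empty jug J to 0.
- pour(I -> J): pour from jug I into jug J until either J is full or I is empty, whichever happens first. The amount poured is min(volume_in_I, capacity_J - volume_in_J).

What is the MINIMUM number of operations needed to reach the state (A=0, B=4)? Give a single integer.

BFS from (A=0, B=5). One shortest path:
  1. pour(B -> A) -> (A=3 B=2)
  2. empty(A) -> (A=0 B=2)
  3. pour(B -> A) -> (A=2 B=0)
  4. fill(B) -> (A=2 B=5)
  5. pour(B -> A) -> (A=3 B=4)
  6. empty(A) -> (A=0 B=4)
Reached target in 6 moves.

Answer: 6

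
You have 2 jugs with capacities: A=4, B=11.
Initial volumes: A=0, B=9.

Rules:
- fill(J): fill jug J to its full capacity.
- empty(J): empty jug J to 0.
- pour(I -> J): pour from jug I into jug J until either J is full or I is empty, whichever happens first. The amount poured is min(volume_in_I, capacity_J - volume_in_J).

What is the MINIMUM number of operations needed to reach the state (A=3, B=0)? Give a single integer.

Answer: 6

Derivation:
BFS from (A=0, B=9). One shortest path:
  1. fill(B) -> (A=0 B=11)
  2. pour(B -> A) -> (A=4 B=7)
  3. empty(A) -> (A=0 B=7)
  4. pour(B -> A) -> (A=4 B=3)
  5. empty(A) -> (A=0 B=3)
  6. pour(B -> A) -> (A=3 B=0)
Reached target in 6 moves.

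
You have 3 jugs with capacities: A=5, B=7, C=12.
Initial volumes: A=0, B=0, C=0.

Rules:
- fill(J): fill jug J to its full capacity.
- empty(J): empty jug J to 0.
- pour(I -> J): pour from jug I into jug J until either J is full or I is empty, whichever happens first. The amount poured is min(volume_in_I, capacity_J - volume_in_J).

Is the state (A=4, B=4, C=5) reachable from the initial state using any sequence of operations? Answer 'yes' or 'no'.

BFS explored all 360 reachable states.
Reachable set includes: (0,0,0), (0,0,1), (0,0,2), (0,0,3), (0,0,4), (0,0,5), (0,0,6), (0,0,7), (0,0,8), (0,0,9), (0,0,10), (0,0,11) ...
Target (A=4, B=4, C=5) not in reachable set → no.

Answer: no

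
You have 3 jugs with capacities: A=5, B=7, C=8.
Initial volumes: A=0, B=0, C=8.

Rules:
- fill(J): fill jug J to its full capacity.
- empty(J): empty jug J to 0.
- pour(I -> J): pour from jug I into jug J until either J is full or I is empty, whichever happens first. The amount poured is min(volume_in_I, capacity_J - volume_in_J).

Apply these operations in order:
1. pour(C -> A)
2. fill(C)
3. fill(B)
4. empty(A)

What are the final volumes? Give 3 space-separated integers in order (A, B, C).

Step 1: pour(C -> A) -> (A=5 B=0 C=3)
Step 2: fill(C) -> (A=5 B=0 C=8)
Step 3: fill(B) -> (A=5 B=7 C=8)
Step 4: empty(A) -> (A=0 B=7 C=8)

Answer: 0 7 8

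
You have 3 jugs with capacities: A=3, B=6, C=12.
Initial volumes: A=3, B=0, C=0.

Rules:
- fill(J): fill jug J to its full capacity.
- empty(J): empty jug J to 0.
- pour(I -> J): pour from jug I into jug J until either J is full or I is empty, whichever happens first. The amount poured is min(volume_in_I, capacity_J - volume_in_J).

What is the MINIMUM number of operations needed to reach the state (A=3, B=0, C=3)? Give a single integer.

Answer: 2

Derivation:
BFS from (A=3, B=0, C=0). One shortest path:
  1. pour(A -> C) -> (A=0 B=0 C=3)
  2. fill(A) -> (A=3 B=0 C=3)
Reached target in 2 moves.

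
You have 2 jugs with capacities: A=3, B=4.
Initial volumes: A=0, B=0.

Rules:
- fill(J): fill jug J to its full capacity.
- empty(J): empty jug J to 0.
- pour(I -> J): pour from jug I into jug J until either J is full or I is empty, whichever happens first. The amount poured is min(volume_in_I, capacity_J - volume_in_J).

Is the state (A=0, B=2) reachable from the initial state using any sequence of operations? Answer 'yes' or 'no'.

BFS from (A=0, B=0):
  1. fill(A) -> (A=3 B=0)
  2. pour(A -> B) -> (A=0 B=3)
  3. fill(A) -> (A=3 B=3)
  4. pour(A -> B) -> (A=2 B=4)
  5. empty(B) -> (A=2 B=0)
  6. pour(A -> B) -> (A=0 B=2)
Target reached → yes.

Answer: yes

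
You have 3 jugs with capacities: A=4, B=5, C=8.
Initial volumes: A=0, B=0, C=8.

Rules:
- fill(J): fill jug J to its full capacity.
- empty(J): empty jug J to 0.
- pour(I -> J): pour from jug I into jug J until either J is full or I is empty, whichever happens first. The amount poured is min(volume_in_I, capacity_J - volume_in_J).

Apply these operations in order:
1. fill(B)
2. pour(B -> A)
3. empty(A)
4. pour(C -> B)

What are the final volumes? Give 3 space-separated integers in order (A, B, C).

Answer: 0 5 4

Derivation:
Step 1: fill(B) -> (A=0 B=5 C=8)
Step 2: pour(B -> A) -> (A=4 B=1 C=8)
Step 3: empty(A) -> (A=0 B=1 C=8)
Step 4: pour(C -> B) -> (A=0 B=5 C=4)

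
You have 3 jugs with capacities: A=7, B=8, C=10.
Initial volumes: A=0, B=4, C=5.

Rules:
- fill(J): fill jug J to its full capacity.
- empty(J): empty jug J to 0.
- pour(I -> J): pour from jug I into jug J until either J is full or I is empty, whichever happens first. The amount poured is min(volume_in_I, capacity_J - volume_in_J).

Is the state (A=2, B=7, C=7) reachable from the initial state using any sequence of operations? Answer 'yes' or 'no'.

BFS explored all 414 reachable states.
Reachable set includes: (0,0,0), (0,0,1), (0,0,2), (0,0,3), (0,0,4), (0,0,5), (0,0,6), (0,0,7), (0,0,8), (0,0,9), (0,0,10), (0,1,0) ...
Target (A=2, B=7, C=7) not in reachable set → no.

Answer: no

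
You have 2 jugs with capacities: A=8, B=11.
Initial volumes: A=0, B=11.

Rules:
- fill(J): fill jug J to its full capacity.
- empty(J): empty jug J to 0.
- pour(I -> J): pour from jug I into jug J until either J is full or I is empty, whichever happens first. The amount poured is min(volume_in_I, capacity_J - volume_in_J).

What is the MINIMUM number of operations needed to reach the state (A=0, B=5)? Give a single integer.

Answer: 7

Derivation:
BFS from (A=0, B=11). One shortest path:
  1. fill(A) -> (A=8 B=11)
  2. empty(B) -> (A=8 B=0)
  3. pour(A -> B) -> (A=0 B=8)
  4. fill(A) -> (A=8 B=8)
  5. pour(A -> B) -> (A=5 B=11)
  6. empty(B) -> (A=5 B=0)
  7. pour(A -> B) -> (A=0 B=5)
Reached target in 7 moves.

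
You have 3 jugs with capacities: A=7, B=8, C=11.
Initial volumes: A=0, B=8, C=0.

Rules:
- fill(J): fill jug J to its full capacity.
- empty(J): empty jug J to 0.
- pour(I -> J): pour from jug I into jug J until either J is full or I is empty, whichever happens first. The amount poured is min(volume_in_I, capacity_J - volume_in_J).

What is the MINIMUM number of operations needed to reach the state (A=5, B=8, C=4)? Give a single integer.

BFS from (A=0, B=8, C=0). One shortest path:
  1. pour(B -> C) -> (A=0 B=0 C=8)
  2. fill(B) -> (A=0 B=8 C=8)
  3. pour(B -> C) -> (A=0 B=5 C=11)
  4. pour(C -> A) -> (A=7 B=5 C=4)
  5. empty(A) -> (A=0 B=5 C=4)
  6. pour(B -> A) -> (A=5 B=0 C=4)
  7. fill(B) -> (A=5 B=8 C=4)
Reached target in 7 moves.

Answer: 7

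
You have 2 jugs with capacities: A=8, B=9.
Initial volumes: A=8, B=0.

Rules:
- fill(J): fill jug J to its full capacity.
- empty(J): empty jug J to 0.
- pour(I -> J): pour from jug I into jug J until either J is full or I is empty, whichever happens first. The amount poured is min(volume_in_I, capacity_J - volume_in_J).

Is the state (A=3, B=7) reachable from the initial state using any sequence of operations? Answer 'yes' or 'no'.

BFS explored all 34 reachable states.
Reachable set includes: (0,0), (0,1), (0,2), (0,3), (0,4), (0,5), (0,6), (0,7), (0,8), (0,9), (1,0), (1,9) ...
Target (A=3, B=7) not in reachable set → no.

Answer: no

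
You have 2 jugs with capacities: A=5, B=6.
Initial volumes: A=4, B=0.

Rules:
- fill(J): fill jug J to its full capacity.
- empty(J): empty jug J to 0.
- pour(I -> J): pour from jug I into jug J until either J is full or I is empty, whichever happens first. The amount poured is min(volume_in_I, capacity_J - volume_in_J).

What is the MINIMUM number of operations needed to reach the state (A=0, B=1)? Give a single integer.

Answer: 4

Derivation:
BFS from (A=4, B=0). One shortest path:
  1. empty(A) -> (A=0 B=0)
  2. fill(B) -> (A=0 B=6)
  3. pour(B -> A) -> (A=5 B=1)
  4. empty(A) -> (A=0 B=1)
Reached target in 4 moves.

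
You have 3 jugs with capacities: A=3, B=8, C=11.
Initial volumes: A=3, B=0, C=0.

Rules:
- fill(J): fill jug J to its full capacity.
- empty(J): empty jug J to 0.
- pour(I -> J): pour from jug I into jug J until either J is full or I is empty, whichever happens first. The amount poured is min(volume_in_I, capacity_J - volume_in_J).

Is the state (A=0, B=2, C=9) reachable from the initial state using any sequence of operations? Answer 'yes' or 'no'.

Answer: yes

Derivation:
BFS from (A=3, B=0, C=0):
  1. fill(B) -> (A=3 B=8 C=0)
  2. pour(A -> C) -> (A=0 B=8 C=3)
  3. pour(B -> A) -> (A=3 B=5 C=3)
  4. pour(A -> C) -> (A=0 B=5 C=6)
  5. pour(B -> A) -> (A=3 B=2 C=6)
  6. pour(A -> C) -> (A=0 B=2 C=9)
Target reached → yes.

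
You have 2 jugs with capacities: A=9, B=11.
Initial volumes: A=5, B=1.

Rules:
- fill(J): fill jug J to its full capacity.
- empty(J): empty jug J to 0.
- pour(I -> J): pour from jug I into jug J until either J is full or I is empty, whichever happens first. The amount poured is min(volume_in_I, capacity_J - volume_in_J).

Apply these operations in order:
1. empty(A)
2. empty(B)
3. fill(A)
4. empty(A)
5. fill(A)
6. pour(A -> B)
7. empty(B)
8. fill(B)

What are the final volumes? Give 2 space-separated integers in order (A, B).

Answer: 0 11

Derivation:
Step 1: empty(A) -> (A=0 B=1)
Step 2: empty(B) -> (A=0 B=0)
Step 3: fill(A) -> (A=9 B=0)
Step 4: empty(A) -> (A=0 B=0)
Step 5: fill(A) -> (A=9 B=0)
Step 6: pour(A -> B) -> (A=0 B=9)
Step 7: empty(B) -> (A=0 B=0)
Step 8: fill(B) -> (A=0 B=11)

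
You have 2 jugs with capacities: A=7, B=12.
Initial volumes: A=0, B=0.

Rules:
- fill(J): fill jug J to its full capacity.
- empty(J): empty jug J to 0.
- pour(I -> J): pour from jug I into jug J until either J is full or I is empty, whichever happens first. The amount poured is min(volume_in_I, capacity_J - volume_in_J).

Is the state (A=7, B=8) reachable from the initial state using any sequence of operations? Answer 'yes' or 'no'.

Answer: yes

Derivation:
BFS from (A=0, B=0):
  1. fill(B) -> (A=0 B=12)
  2. pour(B -> A) -> (A=7 B=5)
  3. empty(A) -> (A=0 B=5)
  4. pour(B -> A) -> (A=5 B=0)
  5. fill(B) -> (A=5 B=12)
  6. pour(B -> A) -> (A=7 B=10)
  7. empty(A) -> (A=0 B=10)
  8. pour(B -> A) -> (A=7 B=3)
  9. empty(A) -> (A=0 B=3)
  10. pour(B -> A) -> (A=3 B=0)
  11. fill(B) -> (A=3 B=12)
  12. pour(B -> A) -> (A=7 B=8)
Target reached → yes.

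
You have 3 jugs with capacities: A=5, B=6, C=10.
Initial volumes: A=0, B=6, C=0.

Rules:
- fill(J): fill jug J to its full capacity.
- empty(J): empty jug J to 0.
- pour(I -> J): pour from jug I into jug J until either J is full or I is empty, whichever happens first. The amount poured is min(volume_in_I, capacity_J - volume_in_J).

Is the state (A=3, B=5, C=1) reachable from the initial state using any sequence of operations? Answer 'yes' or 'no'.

Answer: no

Derivation:
BFS explored all 282 reachable states.
Reachable set includes: (0,0,0), (0,0,1), (0,0,2), (0,0,3), (0,0,4), (0,0,5), (0,0,6), (0,0,7), (0,0,8), (0,0,9), (0,0,10), (0,1,0) ...
Target (A=3, B=5, C=1) not in reachable set → no.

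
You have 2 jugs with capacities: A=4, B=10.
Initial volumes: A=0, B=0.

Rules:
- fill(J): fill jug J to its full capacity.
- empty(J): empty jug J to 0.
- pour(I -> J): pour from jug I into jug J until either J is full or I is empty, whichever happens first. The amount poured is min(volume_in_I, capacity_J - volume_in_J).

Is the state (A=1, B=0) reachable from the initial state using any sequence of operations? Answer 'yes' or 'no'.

BFS explored all 14 reachable states.
Reachable set includes: (0,0), (0,2), (0,4), (0,6), (0,8), (0,10), (2,0), (2,10), (4,0), (4,2), (4,4), (4,6) ...
Target (A=1, B=0) not in reachable set → no.

Answer: no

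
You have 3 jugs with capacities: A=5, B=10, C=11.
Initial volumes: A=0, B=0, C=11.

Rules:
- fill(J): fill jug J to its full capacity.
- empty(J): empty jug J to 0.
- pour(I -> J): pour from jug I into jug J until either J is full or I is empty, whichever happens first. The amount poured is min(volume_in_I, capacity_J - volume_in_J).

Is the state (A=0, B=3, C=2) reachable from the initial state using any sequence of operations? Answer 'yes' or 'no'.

BFS from (A=0, B=0, C=11):
  1. pour(C -> B) -> (A=0 B=10 C=1)
  2. pour(C -> A) -> (A=1 B=10 C=0)
  3. pour(B -> C) -> (A=1 B=0 C=10)
  4. fill(B) -> (A=1 B=10 C=10)
  5. pour(B -> C) -> (A=1 B=9 C=11)
  6. empty(C) -> (A=1 B=9 C=0)
  7. pour(B -> C) -> (A=1 B=0 C=9)
  8. pour(A -> B) -> (A=0 B=1 C=9)
  9. fill(A) -> (A=5 B=1 C=9)
  10. pour(A -> C) -> (A=3 B=1 C=11)
  11. pour(C -> B) -> (A=3 B=10 C=2)
  12. empty(B) -> (A=3 B=0 C=2)
  13. pour(A -> B) -> (A=0 B=3 C=2)
Target reached → yes.

Answer: yes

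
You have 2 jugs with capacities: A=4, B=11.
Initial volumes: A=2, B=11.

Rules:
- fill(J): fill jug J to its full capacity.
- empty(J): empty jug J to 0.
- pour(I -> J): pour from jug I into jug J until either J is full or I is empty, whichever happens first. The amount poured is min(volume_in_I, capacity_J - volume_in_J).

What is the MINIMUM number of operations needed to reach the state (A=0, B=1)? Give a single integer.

BFS from (A=2, B=11). One shortest path:
  1. pour(B -> A) -> (A=4 B=9)
  2. empty(A) -> (A=0 B=9)
  3. pour(B -> A) -> (A=4 B=5)
  4. empty(A) -> (A=0 B=5)
  5. pour(B -> A) -> (A=4 B=1)
  6. empty(A) -> (A=0 B=1)
Reached target in 6 moves.

Answer: 6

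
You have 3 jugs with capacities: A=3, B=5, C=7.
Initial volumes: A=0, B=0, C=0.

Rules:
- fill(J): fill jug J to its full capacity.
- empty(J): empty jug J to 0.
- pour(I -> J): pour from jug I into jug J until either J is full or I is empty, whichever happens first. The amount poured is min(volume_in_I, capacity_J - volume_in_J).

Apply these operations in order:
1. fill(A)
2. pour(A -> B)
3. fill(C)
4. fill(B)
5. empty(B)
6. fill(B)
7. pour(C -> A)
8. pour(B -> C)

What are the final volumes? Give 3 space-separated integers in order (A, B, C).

Answer: 3 2 7

Derivation:
Step 1: fill(A) -> (A=3 B=0 C=0)
Step 2: pour(A -> B) -> (A=0 B=3 C=0)
Step 3: fill(C) -> (A=0 B=3 C=7)
Step 4: fill(B) -> (A=0 B=5 C=7)
Step 5: empty(B) -> (A=0 B=0 C=7)
Step 6: fill(B) -> (A=0 B=5 C=7)
Step 7: pour(C -> A) -> (A=3 B=5 C=4)
Step 8: pour(B -> C) -> (A=3 B=2 C=7)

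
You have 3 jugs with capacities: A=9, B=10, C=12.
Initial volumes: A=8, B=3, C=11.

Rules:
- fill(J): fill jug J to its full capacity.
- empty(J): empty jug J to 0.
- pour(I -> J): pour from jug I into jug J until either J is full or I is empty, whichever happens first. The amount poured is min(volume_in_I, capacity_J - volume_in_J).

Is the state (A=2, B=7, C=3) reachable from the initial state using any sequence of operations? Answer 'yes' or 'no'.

BFS explored all 639 reachable states.
Reachable set includes: (0,0,0), (0,0,1), (0,0,2), (0,0,3), (0,0,4), (0,0,5), (0,0,6), (0,0,7), (0,0,8), (0,0,9), (0,0,10), (0,0,11) ...
Target (A=2, B=7, C=3) not in reachable set → no.

Answer: no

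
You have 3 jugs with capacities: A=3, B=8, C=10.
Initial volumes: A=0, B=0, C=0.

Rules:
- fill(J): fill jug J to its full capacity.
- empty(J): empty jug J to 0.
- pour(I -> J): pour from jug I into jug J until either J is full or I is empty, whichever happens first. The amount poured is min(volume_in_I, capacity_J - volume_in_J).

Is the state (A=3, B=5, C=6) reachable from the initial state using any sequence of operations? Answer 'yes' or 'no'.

BFS from (A=0, B=0, C=0):
  1. fill(A) -> (A=3 B=0 C=0)
  2. fill(B) -> (A=3 B=8 C=0)
  3. pour(A -> C) -> (A=0 B=8 C=3)
  4. fill(A) -> (A=3 B=8 C=3)
  5. pour(A -> C) -> (A=0 B=8 C=6)
  6. pour(B -> A) -> (A=3 B=5 C=6)
Target reached → yes.

Answer: yes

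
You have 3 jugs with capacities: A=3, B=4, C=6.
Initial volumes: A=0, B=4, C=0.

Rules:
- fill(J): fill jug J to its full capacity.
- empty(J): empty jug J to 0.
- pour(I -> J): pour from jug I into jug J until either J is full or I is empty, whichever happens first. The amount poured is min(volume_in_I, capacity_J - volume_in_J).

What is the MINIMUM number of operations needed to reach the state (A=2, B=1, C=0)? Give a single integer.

BFS from (A=0, B=4, C=0). One shortest path:
  1. empty(B) -> (A=0 B=0 C=0)
  2. fill(C) -> (A=0 B=0 C=6)
  3. pour(C -> B) -> (A=0 B=4 C=2)
  4. pour(B -> A) -> (A=3 B=1 C=2)
  5. empty(A) -> (A=0 B=1 C=2)
  6. pour(C -> A) -> (A=2 B=1 C=0)
Reached target in 6 moves.

Answer: 6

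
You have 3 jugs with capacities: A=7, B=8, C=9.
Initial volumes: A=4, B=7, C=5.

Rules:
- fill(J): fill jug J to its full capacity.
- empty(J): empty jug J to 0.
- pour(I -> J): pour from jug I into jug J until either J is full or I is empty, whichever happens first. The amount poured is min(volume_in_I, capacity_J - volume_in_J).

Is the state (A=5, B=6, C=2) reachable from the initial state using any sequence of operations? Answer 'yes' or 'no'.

Answer: no

Derivation:
BFS explored all 385 reachable states.
Reachable set includes: (0,0,0), (0,0,1), (0,0,2), (0,0,3), (0,0,4), (0,0,5), (0,0,6), (0,0,7), (0,0,8), (0,0,9), (0,1,0), (0,1,1) ...
Target (A=5, B=6, C=2) not in reachable set → no.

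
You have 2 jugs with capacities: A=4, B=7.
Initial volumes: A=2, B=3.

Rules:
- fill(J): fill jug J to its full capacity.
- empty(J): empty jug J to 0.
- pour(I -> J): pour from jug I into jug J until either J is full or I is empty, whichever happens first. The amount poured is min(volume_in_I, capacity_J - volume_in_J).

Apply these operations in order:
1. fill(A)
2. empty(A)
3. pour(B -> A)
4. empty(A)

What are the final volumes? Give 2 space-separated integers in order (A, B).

Step 1: fill(A) -> (A=4 B=3)
Step 2: empty(A) -> (A=0 B=3)
Step 3: pour(B -> A) -> (A=3 B=0)
Step 4: empty(A) -> (A=0 B=0)

Answer: 0 0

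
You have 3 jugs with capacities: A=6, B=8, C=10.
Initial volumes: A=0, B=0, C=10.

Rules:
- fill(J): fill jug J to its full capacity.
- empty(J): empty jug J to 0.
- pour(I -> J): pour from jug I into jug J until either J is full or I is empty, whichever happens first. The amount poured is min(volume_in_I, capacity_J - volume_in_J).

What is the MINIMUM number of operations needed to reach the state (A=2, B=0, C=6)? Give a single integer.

BFS from (A=0, B=0, C=10). One shortest path:
  1. fill(B) -> (A=0 B=8 C=10)
  2. empty(C) -> (A=0 B=8 C=0)
  3. pour(B -> A) -> (A=6 B=2 C=0)
  4. pour(A -> C) -> (A=0 B=2 C=6)
  5. pour(B -> A) -> (A=2 B=0 C=6)
Reached target in 5 moves.

Answer: 5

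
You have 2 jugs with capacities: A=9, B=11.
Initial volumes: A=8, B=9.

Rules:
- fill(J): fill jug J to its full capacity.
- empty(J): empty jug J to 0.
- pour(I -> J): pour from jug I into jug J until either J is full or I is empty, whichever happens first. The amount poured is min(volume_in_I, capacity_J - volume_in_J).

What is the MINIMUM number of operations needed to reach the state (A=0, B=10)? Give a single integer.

Answer: 3

Derivation:
BFS from (A=8, B=9). One shortest path:
  1. fill(B) -> (A=8 B=11)
  2. pour(B -> A) -> (A=9 B=10)
  3. empty(A) -> (A=0 B=10)
Reached target in 3 moves.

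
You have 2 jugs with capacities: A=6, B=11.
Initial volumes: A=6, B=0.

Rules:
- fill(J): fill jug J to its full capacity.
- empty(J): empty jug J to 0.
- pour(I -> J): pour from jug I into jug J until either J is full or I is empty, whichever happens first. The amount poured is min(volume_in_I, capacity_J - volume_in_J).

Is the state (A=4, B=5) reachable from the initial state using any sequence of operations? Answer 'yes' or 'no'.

Answer: no

Derivation:
BFS explored all 34 reachable states.
Reachable set includes: (0,0), (0,1), (0,2), (0,3), (0,4), (0,5), (0,6), (0,7), (0,8), (0,9), (0,10), (0,11) ...
Target (A=4, B=5) not in reachable set → no.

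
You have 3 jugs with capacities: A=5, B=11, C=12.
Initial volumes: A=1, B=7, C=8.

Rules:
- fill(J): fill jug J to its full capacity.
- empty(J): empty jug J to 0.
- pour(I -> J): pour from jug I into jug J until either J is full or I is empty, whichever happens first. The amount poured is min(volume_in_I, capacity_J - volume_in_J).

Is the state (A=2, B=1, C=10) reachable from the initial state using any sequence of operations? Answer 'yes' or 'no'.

BFS explored all 497 reachable states.
Reachable set includes: (0,0,0), (0,0,1), (0,0,2), (0,0,3), (0,0,4), (0,0,5), (0,0,6), (0,0,7), (0,0,8), (0,0,9), (0,0,10), (0,0,11) ...
Target (A=2, B=1, C=10) not in reachable set → no.

Answer: no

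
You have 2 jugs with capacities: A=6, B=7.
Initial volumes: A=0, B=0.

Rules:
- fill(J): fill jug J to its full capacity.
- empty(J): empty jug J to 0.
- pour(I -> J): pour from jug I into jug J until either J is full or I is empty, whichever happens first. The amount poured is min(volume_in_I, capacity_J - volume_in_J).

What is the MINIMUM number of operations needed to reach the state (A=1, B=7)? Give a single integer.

BFS from (A=0, B=0). One shortest path:
  1. fill(B) -> (A=0 B=7)
  2. pour(B -> A) -> (A=6 B=1)
  3. empty(A) -> (A=0 B=1)
  4. pour(B -> A) -> (A=1 B=0)
  5. fill(B) -> (A=1 B=7)
Reached target in 5 moves.

Answer: 5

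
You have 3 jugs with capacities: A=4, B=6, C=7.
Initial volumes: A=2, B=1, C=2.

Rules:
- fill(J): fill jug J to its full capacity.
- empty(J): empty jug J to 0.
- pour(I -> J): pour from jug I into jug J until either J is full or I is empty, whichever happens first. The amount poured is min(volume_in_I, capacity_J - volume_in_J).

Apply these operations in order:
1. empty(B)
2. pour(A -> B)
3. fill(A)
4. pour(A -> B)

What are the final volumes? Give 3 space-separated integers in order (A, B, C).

Answer: 0 6 2

Derivation:
Step 1: empty(B) -> (A=2 B=0 C=2)
Step 2: pour(A -> B) -> (A=0 B=2 C=2)
Step 3: fill(A) -> (A=4 B=2 C=2)
Step 4: pour(A -> B) -> (A=0 B=6 C=2)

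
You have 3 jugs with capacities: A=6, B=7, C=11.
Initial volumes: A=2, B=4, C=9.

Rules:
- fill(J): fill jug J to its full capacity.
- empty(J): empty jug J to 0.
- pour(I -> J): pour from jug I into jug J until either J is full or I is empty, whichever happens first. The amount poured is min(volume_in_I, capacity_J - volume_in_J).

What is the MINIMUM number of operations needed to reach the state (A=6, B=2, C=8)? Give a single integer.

Answer: 5

Derivation:
BFS from (A=2, B=4, C=9). One shortest path:
  1. fill(C) -> (A=2 B=4 C=11)
  2. pour(C -> B) -> (A=2 B=7 C=8)
  3. empty(B) -> (A=2 B=0 C=8)
  4. pour(A -> B) -> (A=0 B=2 C=8)
  5. fill(A) -> (A=6 B=2 C=8)
Reached target in 5 moves.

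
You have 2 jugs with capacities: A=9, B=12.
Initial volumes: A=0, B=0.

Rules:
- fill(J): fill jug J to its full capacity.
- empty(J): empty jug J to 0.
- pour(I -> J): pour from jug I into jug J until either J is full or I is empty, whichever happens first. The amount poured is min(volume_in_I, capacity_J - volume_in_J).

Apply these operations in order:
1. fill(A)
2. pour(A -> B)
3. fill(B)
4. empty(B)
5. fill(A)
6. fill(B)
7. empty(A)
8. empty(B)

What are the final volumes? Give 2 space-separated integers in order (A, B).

Step 1: fill(A) -> (A=9 B=0)
Step 2: pour(A -> B) -> (A=0 B=9)
Step 3: fill(B) -> (A=0 B=12)
Step 4: empty(B) -> (A=0 B=0)
Step 5: fill(A) -> (A=9 B=0)
Step 6: fill(B) -> (A=9 B=12)
Step 7: empty(A) -> (A=0 B=12)
Step 8: empty(B) -> (A=0 B=0)

Answer: 0 0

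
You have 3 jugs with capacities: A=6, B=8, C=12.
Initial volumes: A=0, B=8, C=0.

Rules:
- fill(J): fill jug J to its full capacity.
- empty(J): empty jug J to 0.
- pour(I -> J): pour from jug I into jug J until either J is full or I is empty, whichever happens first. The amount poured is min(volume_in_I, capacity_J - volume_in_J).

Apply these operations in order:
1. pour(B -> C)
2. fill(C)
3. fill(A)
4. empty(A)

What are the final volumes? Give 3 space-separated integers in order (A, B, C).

Step 1: pour(B -> C) -> (A=0 B=0 C=8)
Step 2: fill(C) -> (A=0 B=0 C=12)
Step 3: fill(A) -> (A=6 B=0 C=12)
Step 4: empty(A) -> (A=0 B=0 C=12)

Answer: 0 0 12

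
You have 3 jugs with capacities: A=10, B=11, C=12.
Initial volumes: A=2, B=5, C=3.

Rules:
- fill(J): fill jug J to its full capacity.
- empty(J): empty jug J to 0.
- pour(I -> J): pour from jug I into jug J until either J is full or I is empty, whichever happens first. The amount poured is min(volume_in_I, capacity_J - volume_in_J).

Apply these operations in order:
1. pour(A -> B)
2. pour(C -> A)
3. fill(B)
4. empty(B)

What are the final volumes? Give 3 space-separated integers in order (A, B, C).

Answer: 3 0 0

Derivation:
Step 1: pour(A -> B) -> (A=0 B=7 C=3)
Step 2: pour(C -> A) -> (A=3 B=7 C=0)
Step 3: fill(B) -> (A=3 B=11 C=0)
Step 4: empty(B) -> (A=3 B=0 C=0)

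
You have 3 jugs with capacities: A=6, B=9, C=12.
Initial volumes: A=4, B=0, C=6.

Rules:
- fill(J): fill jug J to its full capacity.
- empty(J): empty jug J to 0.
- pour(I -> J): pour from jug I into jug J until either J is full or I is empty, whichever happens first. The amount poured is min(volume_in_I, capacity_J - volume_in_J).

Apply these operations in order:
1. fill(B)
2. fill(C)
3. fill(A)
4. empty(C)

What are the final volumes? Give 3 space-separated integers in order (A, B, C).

Answer: 6 9 0

Derivation:
Step 1: fill(B) -> (A=4 B=9 C=6)
Step 2: fill(C) -> (A=4 B=9 C=12)
Step 3: fill(A) -> (A=6 B=9 C=12)
Step 4: empty(C) -> (A=6 B=9 C=0)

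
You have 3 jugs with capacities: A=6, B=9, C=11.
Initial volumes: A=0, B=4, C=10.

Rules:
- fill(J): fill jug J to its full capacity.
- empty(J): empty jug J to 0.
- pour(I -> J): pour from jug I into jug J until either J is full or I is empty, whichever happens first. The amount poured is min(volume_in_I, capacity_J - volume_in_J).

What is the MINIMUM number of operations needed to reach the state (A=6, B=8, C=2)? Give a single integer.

Answer: 5

Derivation:
BFS from (A=0, B=4, C=10). One shortest path:
  1. fill(A) -> (A=6 B=4 C=10)
  2. empty(B) -> (A=6 B=0 C=10)
  3. pour(A -> C) -> (A=5 B=0 C=11)
  4. pour(C -> B) -> (A=5 B=9 C=2)
  5. pour(B -> A) -> (A=6 B=8 C=2)
Reached target in 5 moves.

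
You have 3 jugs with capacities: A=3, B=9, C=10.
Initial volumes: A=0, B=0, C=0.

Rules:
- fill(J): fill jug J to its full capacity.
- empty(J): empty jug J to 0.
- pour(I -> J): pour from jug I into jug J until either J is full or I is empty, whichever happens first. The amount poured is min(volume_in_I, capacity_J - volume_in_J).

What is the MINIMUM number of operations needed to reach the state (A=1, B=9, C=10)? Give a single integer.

Answer: 4

Derivation:
BFS from (A=0, B=0, C=0). One shortest path:
  1. fill(C) -> (A=0 B=0 C=10)
  2. pour(C -> B) -> (A=0 B=9 C=1)
  3. pour(C -> A) -> (A=1 B=9 C=0)
  4. fill(C) -> (A=1 B=9 C=10)
Reached target in 4 moves.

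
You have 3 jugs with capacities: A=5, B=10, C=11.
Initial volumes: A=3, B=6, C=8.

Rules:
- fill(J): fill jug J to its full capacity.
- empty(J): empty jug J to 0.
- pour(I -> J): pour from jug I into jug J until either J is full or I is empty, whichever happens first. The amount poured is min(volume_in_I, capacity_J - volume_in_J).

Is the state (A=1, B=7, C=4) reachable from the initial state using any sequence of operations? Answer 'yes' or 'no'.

BFS explored all 433 reachable states.
Reachable set includes: (0,0,0), (0,0,1), (0,0,2), (0,0,3), (0,0,4), (0,0,5), (0,0,6), (0,0,7), (0,0,8), (0,0,9), (0,0,10), (0,0,11) ...
Target (A=1, B=7, C=4) not in reachable set → no.

Answer: no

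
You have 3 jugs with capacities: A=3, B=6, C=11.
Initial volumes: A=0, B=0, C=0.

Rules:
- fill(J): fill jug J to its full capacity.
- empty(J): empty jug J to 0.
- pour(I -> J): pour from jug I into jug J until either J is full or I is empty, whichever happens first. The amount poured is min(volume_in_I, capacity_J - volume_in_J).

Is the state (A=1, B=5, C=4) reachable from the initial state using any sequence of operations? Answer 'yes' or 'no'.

Answer: no

Derivation:
BFS explored all 236 reachable states.
Reachable set includes: (0,0,0), (0,0,1), (0,0,2), (0,0,3), (0,0,4), (0,0,5), (0,0,6), (0,0,7), (0,0,8), (0,0,9), (0,0,10), (0,0,11) ...
Target (A=1, B=5, C=4) not in reachable set → no.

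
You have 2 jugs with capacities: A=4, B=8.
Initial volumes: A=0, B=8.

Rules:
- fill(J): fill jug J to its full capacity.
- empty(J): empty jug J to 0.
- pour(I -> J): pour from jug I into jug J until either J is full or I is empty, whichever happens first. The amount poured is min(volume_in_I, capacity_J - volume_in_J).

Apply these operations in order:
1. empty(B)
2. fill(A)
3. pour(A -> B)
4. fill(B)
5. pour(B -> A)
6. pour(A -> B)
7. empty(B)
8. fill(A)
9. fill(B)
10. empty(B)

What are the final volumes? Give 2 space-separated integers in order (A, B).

Step 1: empty(B) -> (A=0 B=0)
Step 2: fill(A) -> (A=4 B=0)
Step 3: pour(A -> B) -> (A=0 B=4)
Step 4: fill(B) -> (A=0 B=8)
Step 5: pour(B -> A) -> (A=4 B=4)
Step 6: pour(A -> B) -> (A=0 B=8)
Step 7: empty(B) -> (A=0 B=0)
Step 8: fill(A) -> (A=4 B=0)
Step 9: fill(B) -> (A=4 B=8)
Step 10: empty(B) -> (A=4 B=0)

Answer: 4 0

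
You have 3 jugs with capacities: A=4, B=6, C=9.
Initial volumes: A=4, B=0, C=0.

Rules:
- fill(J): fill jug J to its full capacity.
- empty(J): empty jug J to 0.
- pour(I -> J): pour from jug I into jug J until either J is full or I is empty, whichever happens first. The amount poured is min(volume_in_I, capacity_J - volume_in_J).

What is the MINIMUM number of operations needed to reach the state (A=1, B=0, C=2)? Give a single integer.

Answer: 8

Derivation:
BFS from (A=4, B=0, C=0). One shortest path:
  1. empty(A) -> (A=0 B=0 C=0)
  2. fill(B) -> (A=0 B=6 C=0)
  3. pour(B -> C) -> (A=0 B=0 C=6)
  4. fill(B) -> (A=0 B=6 C=6)
  5. pour(B -> A) -> (A=4 B=2 C=6)
  6. pour(A -> C) -> (A=1 B=2 C=9)
  7. empty(C) -> (A=1 B=2 C=0)
  8. pour(B -> C) -> (A=1 B=0 C=2)
Reached target in 8 moves.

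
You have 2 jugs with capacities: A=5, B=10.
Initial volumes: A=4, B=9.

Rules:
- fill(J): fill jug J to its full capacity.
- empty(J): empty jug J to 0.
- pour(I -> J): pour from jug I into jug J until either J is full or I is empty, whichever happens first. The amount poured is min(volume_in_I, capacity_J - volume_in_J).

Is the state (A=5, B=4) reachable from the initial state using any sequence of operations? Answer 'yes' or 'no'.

BFS from (A=4, B=9):
  1. empty(A) -> (A=0 B=9)
  2. pour(B -> A) -> (A=5 B=4)
Target reached → yes.

Answer: yes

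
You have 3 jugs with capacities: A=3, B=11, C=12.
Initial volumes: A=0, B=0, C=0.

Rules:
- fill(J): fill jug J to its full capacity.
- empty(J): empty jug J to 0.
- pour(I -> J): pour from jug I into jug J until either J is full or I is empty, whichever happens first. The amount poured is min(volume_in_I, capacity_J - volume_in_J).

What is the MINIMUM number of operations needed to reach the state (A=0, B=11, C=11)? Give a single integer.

Answer: 3

Derivation:
BFS from (A=0, B=0, C=0). One shortest path:
  1. fill(B) -> (A=0 B=11 C=0)
  2. pour(B -> C) -> (A=0 B=0 C=11)
  3. fill(B) -> (A=0 B=11 C=11)
Reached target in 3 moves.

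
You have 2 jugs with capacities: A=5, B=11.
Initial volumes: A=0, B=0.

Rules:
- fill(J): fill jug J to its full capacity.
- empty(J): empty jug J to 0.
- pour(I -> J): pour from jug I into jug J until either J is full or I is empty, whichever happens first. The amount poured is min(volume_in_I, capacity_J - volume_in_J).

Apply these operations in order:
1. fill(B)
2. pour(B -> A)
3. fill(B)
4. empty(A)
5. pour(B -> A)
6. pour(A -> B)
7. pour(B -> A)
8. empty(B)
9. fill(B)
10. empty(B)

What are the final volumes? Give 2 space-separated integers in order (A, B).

Step 1: fill(B) -> (A=0 B=11)
Step 2: pour(B -> A) -> (A=5 B=6)
Step 3: fill(B) -> (A=5 B=11)
Step 4: empty(A) -> (A=0 B=11)
Step 5: pour(B -> A) -> (A=5 B=6)
Step 6: pour(A -> B) -> (A=0 B=11)
Step 7: pour(B -> A) -> (A=5 B=6)
Step 8: empty(B) -> (A=5 B=0)
Step 9: fill(B) -> (A=5 B=11)
Step 10: empty(B) -> (A=5 B=0)

Answer: 5 0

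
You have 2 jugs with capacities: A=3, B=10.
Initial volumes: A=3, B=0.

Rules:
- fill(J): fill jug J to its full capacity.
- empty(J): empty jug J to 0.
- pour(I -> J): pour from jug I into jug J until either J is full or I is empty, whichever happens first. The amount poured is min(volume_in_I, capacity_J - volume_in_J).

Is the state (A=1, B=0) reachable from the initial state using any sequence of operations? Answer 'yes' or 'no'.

Answer: yes

Derivation:
BFS from (A=3, B=0):
  1. empty(A) -> (A=0 B=0)
  2. fill(B) -> (A=0 B=10)
  3. pour(B -> A) -> (A=3 B=7)
  4. empty(A) -> (A=0 B=7)
  5. pour(B -> A) -> (A=3 B=4)
  6. empty(A) -> (A=0 B=4)
  7. pour(B -> A) -> (A=3 B=1)
  8. empty(A) -> (A=0 B=1)
  9. pour(B -> A) -> (A=1 B=0)
Target reached → yes.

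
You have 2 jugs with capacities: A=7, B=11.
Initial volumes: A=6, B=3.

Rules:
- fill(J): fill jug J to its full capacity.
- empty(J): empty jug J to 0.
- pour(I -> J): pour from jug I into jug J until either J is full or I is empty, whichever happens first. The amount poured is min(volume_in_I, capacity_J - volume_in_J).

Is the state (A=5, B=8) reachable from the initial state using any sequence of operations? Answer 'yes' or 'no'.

Answer: no

Derivation:
BFS explored all 37 reachable states.
Reachable set includes: (0,0), (0,1), (0,2), (0,3), (0,4), (0,5), (0,6), (0,7), (0,8), (0,9), (0,10), (0,11) ...
Target (A=5, B=8) not in reachable set → no.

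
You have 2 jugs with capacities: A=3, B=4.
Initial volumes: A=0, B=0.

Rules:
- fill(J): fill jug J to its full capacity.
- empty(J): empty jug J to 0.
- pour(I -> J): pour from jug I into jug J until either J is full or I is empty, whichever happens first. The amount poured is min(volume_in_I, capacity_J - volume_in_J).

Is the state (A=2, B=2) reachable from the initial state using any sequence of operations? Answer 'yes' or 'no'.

BFS explored all 14 reachable states.
Reachable set includes: (0,0), (0,1), (0,2), (0,3), (0,4), (1,0), (1,4), (2,0), (2,4), (3,0), (3,1), (3,2) ...
Target (A=2, B=2) not in reachable set → no.

Answer: no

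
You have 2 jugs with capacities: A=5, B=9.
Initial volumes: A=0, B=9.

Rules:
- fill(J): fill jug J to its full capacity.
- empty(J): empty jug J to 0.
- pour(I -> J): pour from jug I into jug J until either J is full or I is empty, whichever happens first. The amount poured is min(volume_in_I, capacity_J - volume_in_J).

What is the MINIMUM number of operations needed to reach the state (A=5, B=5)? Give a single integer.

BFS from (A=0, B=9). One shortest path:
  1. fill(A) -> (A=5 B=9)
  2. empty(B) -> (A=5 B=0)
  3. pour(A -> B) -> (A=0 B=5)
  4. fill(A) -> (A=5 B=5)
Reached target in 4 moves.

Answer: 4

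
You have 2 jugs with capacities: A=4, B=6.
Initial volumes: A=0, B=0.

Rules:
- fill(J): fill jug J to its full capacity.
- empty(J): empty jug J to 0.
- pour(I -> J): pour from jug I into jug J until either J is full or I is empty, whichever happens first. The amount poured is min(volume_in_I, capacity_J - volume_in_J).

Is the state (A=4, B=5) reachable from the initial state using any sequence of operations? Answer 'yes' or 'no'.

BFS explored all 10 reachable states.
Reachable set includes: (0,0), (0,2), (0,4), (0,6), (2,0), (2,6), (4,0), (4,2), (4,4), (4,6)
Target (A=4, B=5) not in reachable set → no.

Answer: no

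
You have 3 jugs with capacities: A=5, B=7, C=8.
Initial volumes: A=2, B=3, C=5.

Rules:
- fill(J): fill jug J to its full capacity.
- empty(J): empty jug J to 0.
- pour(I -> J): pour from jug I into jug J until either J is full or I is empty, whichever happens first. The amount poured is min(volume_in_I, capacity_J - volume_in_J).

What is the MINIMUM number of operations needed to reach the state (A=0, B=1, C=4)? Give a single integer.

BFS from (A=2, B=3, C=5). One shortest path:
  1. pour(C -> A) -> (A=5 B=3 C=2)
  2. pour(A -> B) -> (A=1 B=7 C=2)
  3. pour(B -> C) -> (A=1 B=1 C=8)
  4. pour(C -> A) -> (A=5 B=1 C=4)
  5. empty(A) -> (A=0 B=1 C=4)
Reached target in 5 moves.

Answer: 5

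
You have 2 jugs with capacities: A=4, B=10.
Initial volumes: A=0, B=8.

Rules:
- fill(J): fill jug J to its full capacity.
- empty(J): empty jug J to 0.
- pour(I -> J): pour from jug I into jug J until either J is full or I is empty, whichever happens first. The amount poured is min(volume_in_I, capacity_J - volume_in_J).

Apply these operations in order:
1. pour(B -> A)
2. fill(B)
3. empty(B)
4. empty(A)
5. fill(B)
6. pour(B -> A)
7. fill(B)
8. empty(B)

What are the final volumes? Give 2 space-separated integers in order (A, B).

Step 1: pour(B -> A) -> (A=4 B=4)
Step 2: fill(B) -> (A=4 B=10)
Step 3: empty(B) -> (A=4 B=0)
Step 4: empty(A) -> (A=0 B=0)
Step 5: fill(B) -> (A=0 B=10)
Step 6: pour(B -> A) -> (A=4 B=6)
Step 7: fill(B) -> (A=4 B=10)
Step 8: empty(B) -> (A=4 B=0)

Answer: 4 0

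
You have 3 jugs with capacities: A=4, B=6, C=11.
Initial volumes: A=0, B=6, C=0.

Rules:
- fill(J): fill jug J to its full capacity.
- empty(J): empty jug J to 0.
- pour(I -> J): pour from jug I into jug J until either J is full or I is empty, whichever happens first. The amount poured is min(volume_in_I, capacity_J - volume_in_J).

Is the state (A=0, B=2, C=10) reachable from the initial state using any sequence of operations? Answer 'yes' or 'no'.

BFS from (A=0, B=6, C=0):
  1. pour(B -> C) -> (A=0 B=0 C=6)
  2. fill(B) -> (A=0 B=6 C=6)
  3. pour(B -> A) -> (A=4 B=2 C=6)
  4. pour(A -> C) -> (A=0 B=2 C=10)
Target reached → yes.

Answer: yes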